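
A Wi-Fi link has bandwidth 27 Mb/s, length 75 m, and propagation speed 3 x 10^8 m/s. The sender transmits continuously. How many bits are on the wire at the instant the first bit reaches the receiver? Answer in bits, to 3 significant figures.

6.75 bits

Propagation delay = 75 / 300000000 = 2.5e-07 s.
BDP = R × t_prop = 27000000 × 2.5e-07 = 6.75 bits.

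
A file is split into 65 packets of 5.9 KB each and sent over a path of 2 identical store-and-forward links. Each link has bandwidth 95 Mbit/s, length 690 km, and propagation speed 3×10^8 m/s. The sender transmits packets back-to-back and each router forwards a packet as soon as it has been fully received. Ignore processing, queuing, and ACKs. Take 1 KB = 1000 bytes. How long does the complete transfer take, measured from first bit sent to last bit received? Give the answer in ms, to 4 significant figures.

37.39 ms

Per-hop transmission t_tx = L/R = 47200/95000000 = 0.496842 ms.
Per-hop propagation t_prop = 690000/300000000 = 2.3 ms.
Pipeline fill: first packet needs 2·t_tx to clear all hops; remaining 64 packets each add one t_tx.
Total = (2+65-1)·t_tx + 2·t_prop = 66·0.496842 + 2·2.3 = 37.39 ms.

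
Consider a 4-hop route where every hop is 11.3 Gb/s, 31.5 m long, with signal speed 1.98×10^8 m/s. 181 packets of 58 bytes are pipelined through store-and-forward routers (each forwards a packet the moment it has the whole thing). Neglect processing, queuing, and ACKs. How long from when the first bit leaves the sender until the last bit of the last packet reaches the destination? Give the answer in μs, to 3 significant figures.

Per-hop transmission t_tx = L/R = 464/11300000000 = 0.0410619 μs.
Per-hop propagation t_prop = 31.5/198000000 = 0.159091 μs.
Pipeline fill: first packet needs 4·t_tx to clear all hops; remaining 180 packets each add one t_tx.
Total = (4+181-1)·t_tx + 4·t_prop = 184·0.0410619 + 4·0.159091 = 8.19 μs.

8.19 μs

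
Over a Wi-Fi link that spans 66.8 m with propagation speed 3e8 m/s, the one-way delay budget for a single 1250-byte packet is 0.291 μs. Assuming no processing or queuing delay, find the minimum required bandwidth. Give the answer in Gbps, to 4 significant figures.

L = 10000 bits.
Propagation delay = 66.8 / 300000000 = 0.222667 μs.
Transmission budget = 0.291 − 0.222667 = 0.0683333 μs.
R ≥ L / t_tx = 10000 bits / 6.83333e-08 s = 146.3 Gbps.

146.3 Gbps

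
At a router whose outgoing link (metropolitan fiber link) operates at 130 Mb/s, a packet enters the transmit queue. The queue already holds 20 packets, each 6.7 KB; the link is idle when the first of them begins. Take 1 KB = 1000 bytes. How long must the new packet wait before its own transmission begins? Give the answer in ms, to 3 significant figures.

Each queued packet: L/R = 53600/130000000 = 0.412308 ms.
20 queued → 8.24615 ms.
Queuing delay = 8.25 ms.

8.25 ms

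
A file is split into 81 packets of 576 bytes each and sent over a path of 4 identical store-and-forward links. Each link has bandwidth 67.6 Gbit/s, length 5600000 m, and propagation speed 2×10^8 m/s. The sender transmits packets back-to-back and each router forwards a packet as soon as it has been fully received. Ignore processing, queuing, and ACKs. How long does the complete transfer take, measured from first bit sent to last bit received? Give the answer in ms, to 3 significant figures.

112 ms

Per-hop transmission t_tx = L/R = 4608/6.76e+10 = 6.81657e-05 ms.
Per-hop propagation t_prop = 5600000/200000000 = 28 ms.
Pipeline fill: first packet needs 4·t_tx to clear all hops; remaining 80 packets each add one t_tx.
Total = (4+81-1)·t_tx + 4·t_prop = 84·6.81657e-05 + 4·28 = 112 ms.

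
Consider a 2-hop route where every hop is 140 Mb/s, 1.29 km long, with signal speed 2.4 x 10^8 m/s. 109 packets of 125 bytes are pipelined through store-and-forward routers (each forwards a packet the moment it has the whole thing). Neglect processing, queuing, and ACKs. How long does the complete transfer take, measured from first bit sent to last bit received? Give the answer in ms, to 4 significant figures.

0.7965 ms

Per-hop transmission t_tx = L/R = 1000/140000000 = 0.00714286 ms.
Per-hop propagation t_prop = 1290/240000000 = 0.005375 ms.
Pipeline fill: first packet needs 2·t_tx to clear all hops; remaining 108 packets each add one t_tx.
Total = (2+109-1)·t_tx + 2·t_prop = 110·0.00714286 + 2·0.005375 = 0.7965 ms.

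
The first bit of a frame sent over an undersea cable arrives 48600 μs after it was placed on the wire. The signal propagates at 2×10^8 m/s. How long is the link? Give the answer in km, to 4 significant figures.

d = s × t_prop = 200000000 × 0.0486 = 9720 km.

9720 km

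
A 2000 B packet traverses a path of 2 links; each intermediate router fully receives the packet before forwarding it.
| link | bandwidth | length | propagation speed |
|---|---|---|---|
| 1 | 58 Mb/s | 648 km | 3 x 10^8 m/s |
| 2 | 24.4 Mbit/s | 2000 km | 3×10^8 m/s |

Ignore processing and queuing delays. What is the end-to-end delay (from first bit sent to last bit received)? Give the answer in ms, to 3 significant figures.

9.76 ms

L = 2000 × 8 = 16000 bits.
Transmission delays (L/R per hop): 0.275862, 0.655738 ms; sum = 0.9316 ms.
Propagation delays (d/s per hop): 2.16, 6.66667 ms; sum = 8.82667 ms.
End-to-end = 9.76 ms.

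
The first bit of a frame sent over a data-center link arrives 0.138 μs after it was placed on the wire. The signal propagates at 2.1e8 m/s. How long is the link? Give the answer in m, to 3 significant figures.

d = s × t_prop = 210000000 × 1.38e-07 = 29.0 m.

29.0 m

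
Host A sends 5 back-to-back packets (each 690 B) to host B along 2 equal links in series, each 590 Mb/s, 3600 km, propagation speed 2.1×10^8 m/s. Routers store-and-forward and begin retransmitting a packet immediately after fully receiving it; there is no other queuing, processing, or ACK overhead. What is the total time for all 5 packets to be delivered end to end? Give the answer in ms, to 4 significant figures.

Per-hop transmission t_tx = L/R = 5520/590000000 = 0.00935593 ms.
Per-hop propagation t_prop = 3600000/210000000 = 17.1429 ms.
Pipeline fill: first packet needs 2·t_tx to clear all hops; remaining 4 packets each add one t_tx.
Total = (2+5-1)·t_tx + 2·t_prop = 6·0.00935593 + 2·17.1429 = 34.34 ms.

34.34 ms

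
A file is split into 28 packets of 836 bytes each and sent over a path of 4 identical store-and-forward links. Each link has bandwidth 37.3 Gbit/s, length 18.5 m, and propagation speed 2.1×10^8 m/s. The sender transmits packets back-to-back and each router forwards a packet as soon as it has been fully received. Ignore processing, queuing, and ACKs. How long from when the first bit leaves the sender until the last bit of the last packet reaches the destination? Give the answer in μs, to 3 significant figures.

5.91 μs

Per-hop transmission t_tx = L/R = 6688/37300000000 = 0.179303 μs.
Per-hop propagation t_prop = 18.5/210000000 = 0.0880952 μs.
Pipeline fill: first packet needs 4·t_tx to clear all hops; remaining 27 packets each add one t_tx.
Total = (4+28-1)·t_tx + 4·t_prop = 31·0.179303 + 4·0.0880952 = 5.91 μs.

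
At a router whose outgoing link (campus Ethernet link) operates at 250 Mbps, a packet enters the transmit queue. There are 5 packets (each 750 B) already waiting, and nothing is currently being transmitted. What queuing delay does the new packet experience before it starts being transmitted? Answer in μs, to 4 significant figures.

Each queued packet: L/R = 6000/250000000 = 24 μs.
5 queued → 120 μs.
Queuing delay = 120.0 μs.

120.0 μs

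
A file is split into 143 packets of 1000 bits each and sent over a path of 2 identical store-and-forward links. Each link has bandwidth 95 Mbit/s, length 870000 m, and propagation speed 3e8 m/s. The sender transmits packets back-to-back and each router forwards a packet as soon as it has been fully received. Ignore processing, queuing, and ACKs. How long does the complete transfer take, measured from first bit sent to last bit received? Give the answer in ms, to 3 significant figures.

7.32 ms

Per-hop transmission t_tx = L/R = 1000/95000000 = 0.0105263 ms.
Per-hop propagation t_prop = 870000/300000000 = 2.9 ms.
Pipeline fill: first packet needs 2·t_tx to clear all hops; remaining 142 packets each add one t_tx.
Total = (2+143-1)·t_tx + 2·t_prop = 144·0.0105263 + 2·2.9 = 7.32 ms.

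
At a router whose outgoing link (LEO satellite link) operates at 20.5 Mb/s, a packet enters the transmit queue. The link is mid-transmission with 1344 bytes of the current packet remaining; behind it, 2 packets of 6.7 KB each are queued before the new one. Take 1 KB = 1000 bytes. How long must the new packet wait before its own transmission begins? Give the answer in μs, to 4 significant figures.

Each queued packet: L/R = 53600/20500000 = 2614.63 μs.
2 queued → 5229.27 μs.
Plus remaining 10752 bits of current packet: 524.488 μs.
Queuing delay = 5754 μs.

5754 μs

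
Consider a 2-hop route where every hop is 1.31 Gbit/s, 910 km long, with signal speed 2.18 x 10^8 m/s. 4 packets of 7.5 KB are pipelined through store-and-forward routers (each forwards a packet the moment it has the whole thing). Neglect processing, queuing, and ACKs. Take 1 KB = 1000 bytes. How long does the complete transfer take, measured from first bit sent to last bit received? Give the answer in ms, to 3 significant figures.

8.58 ms

Per-hop transmission t_tx = L/R = 60000/1310000000 = 0.0458015 ms.
Per-hop propagation t_prop = 910000/2.18e+08 = 4.17431 ms.
Pipeline fill: first packet needs 2·t_tx to clear all hops; remaining 3 packets each add one t_tx.
Total = (2+4-1)·t_tx + 2·t_prop = 5·0.0458015 + 2·4.17431 = 8.58 ms.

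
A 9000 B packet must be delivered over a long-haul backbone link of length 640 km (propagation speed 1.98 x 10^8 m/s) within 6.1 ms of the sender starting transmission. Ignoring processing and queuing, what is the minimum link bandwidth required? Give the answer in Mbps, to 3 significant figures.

25.1 Mbps

L = 72000 bits.
Propagation delay = 640000 / 198000000 = 3.23232 ms.
Transmission budget = 6.1 − 3.23232 = 2.86768 ms.
R ≥ L / t_tx = 72000 bits / 0.00286768 s = 25.1 Mbps.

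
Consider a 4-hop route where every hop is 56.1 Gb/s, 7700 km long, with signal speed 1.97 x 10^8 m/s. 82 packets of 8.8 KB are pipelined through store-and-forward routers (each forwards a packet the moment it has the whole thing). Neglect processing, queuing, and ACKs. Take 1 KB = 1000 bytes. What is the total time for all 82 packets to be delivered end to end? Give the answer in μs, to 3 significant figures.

Per-hop transmission t_tx = L/R = 70400/56100000000 = 1.2549 μs.
Per-hop propagation t_prop = 7700000/197000000 = 39086.3 μs.
Pipeline fill: first packet needs 4·t_tx to clear all hops; remaining 81 packets each add one t_tx.
Total = (4+82-1)·t_tx + 4·t_prop = 85·1.2549 + 4·39086.3 = 156000 μs.

156000 μs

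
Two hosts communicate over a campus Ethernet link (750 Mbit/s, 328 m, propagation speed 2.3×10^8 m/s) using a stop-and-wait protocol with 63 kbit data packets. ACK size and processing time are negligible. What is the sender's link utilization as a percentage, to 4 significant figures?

t_tx = L/R = 63000/750000000 = 8.4e-05 s.
t_prop = 328/2.3e+08 = 1.42609e-06 s; RTT = 2.85217e-06 s.
Cycle = t_tx + RTT = 8.68522e-05 s.
Utilization = t_tx / cycle = 8.4e-05/8.68522e-05 = 96.72 %.

96.72 %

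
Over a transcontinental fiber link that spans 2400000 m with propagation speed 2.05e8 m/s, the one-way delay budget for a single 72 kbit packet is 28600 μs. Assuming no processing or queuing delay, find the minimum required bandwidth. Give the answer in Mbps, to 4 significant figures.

4.262 Mbps

Propagation delay = 2400000 / 2.05e+08 = 11707.3 μs.
Transmission budget = 28600 − 11707.3 = 16892.7 μs.
R ≥ L / t_tx = 72000 bits / 0.0168927 s = 4.262 Mbps.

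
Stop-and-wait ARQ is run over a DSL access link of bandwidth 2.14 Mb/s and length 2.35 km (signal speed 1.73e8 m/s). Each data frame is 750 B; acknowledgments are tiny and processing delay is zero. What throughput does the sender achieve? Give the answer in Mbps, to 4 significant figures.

2.119 Mbps

t_tx = L/R = 6000/2140000 = 0.00280374 s.
t_prop = 2350/173000000 = 1.35838e-05 s; RTT = 2.71676e-05 s.
Cycle = t_tx + RTT = 0.00283091 s.
Throughput = L / cycle = 6000 / 0.00283091 = 2.119 Mbps.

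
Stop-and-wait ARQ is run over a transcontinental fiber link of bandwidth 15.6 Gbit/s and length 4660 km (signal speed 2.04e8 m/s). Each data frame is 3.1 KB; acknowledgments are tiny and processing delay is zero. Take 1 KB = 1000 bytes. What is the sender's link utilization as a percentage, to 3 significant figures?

0.00348 %

t_tx = L/R = 24800/15600000000 = 1.58974e-06 s.
t_prop = 4660000/204000000 = 0.0228431 s; RTT = 0.0456863 s.
Cycle = t_tx + RTT = 0.0456879 s.
Utilization = t_tx / cycle = 1.58974e-06/0.0456879 = 0.00348 %.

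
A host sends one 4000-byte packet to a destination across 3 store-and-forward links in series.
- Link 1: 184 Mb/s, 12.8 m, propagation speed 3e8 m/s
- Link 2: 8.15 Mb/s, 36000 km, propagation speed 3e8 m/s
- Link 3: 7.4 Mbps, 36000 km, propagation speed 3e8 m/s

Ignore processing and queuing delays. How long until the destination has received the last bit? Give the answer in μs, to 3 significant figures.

248000 μs

L = 4000 × 8 = 32000 bits.
Transmission delays (L/R per hop): 173.913, 3926.38, 4324.32 μs; sum = 8424.62 μs.
Propagation delays (d/s per hop): 0.0426667, 120000, 120000 μs; sum = 240000 μs.
End-to-end = 248000 μs.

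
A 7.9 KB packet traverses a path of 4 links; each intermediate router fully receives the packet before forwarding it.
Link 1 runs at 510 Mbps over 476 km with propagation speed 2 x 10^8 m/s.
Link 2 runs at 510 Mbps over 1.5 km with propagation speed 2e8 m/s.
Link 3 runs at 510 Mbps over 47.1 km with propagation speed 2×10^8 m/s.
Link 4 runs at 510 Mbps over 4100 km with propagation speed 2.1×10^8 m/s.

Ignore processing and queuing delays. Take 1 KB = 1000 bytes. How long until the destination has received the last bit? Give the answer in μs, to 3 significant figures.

L = 63200 bits.
Transmission delay per hop = L/R = 63200/510000000 = 123.922 μs; 4 hops → 495.686 μs.
Propagation delays (d/s per hop): 2380, 7.5, 235.5, 19523.8 μs; sum = 22146.8 μs.
End-to-end = 22600 μs.

22600 μs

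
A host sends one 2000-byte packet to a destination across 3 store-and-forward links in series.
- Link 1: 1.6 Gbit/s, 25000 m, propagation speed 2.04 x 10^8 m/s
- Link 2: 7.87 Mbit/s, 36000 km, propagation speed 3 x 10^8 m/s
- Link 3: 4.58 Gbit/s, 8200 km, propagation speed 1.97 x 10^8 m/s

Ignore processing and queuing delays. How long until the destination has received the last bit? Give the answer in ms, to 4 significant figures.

L = 2000 × 8 = 16000 bits.
Transmission delays (L/R per hop): 0.01, 2.03304, 0.00349345 ms; sum = 2.04653 ms.
Propagation delays (d/s per hop): 0.122549, 120, 41.6244 ms; sum = 161.747 ms.
End-to-end = 163.8 ms.

163.8 ms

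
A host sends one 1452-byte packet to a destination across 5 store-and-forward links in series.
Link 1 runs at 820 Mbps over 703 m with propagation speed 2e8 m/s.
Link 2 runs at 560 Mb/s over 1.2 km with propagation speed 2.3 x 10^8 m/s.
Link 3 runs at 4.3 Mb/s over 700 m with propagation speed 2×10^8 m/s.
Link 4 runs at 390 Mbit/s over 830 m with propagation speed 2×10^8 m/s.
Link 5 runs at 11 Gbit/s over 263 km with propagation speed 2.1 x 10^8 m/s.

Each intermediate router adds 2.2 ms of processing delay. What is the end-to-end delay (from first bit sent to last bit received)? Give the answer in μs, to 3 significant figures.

12800 μs

L = 1452 × 8 = 11616 bits.
Transmission delays (L/R per hop): 14.1659, 20.7429, 2701.4, 29.7846, 1.056 μs; sum = 2767.14 μs.
Propagation delays (d/s per hop): 3.515, 5.21739, 3.5, 4.15, 1252.38 μs; sum = 1268.76 μs.
Processing at 4 router(s): 4 × 2.2 ms = 8800 μs.
End-to-end = 12800 μs.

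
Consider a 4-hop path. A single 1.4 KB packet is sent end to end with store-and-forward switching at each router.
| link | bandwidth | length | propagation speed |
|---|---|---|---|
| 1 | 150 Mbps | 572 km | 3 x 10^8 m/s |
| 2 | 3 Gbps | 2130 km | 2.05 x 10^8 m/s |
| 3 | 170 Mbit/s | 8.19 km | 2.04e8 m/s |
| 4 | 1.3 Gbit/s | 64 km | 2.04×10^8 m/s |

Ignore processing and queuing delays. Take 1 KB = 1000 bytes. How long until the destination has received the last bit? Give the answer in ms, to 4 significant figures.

12.80 ms

L = 11200 bits.
Transmission delays (L/R per hop): 0.0746667, 0.00373333, 0.0658824, 0.00861538 ms; sum = 0.152898 ms.
Propagation delays (d/s per hop): 1.90667, 10.3902, 0.0401471, 0.313725 ms; sum = 12.6508 ms.
End-to-end = 12.80 ms.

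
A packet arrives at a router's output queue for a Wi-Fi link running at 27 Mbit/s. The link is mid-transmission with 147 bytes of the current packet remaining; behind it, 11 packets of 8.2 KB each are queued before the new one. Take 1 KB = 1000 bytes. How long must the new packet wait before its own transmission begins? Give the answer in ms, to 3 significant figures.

Each queued packet: L/R = 65600/27000000 = 2.42963 ms.
11 queued → 26.7259 ms.
Plus remaining 1176 bits of current packet: 0.0435556 ms.
Queuing delay = 26.8 ms.

26.8 ms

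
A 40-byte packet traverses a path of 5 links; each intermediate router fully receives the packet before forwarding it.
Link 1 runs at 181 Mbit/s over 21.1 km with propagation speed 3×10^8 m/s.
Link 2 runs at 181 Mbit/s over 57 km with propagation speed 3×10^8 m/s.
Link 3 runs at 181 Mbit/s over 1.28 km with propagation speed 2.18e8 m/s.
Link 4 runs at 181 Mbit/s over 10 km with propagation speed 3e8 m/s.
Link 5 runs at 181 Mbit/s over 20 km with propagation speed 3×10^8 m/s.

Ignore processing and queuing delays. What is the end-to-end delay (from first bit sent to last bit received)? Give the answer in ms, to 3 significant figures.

L = 40 × 8 = 320 bits.
Transmission delay per hop = L/R = 320/181000000 = 0.00176796 ms; 5 hops → 0.00883978 ms.
Propagation delays (d/s per hop): 0.0703333, 0.19, 0.00587156, 0.0333333, 0.0666667 ms; sum = 0.366205 ms.
End-to-end = 0.375 ms.

0.375 ms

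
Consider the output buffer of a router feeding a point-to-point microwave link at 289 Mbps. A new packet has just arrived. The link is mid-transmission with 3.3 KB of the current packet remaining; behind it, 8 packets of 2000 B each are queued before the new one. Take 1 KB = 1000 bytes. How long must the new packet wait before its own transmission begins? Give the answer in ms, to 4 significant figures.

0.5343 ms

Each queued packet: L/R = 16000/289000000 = 0.0553633 ms.
8 queued → 0.442907 ms.
Plus remaining 26400 bits of current packet: 0.0913495 ms.
Queuing delay = 0.5343 ms.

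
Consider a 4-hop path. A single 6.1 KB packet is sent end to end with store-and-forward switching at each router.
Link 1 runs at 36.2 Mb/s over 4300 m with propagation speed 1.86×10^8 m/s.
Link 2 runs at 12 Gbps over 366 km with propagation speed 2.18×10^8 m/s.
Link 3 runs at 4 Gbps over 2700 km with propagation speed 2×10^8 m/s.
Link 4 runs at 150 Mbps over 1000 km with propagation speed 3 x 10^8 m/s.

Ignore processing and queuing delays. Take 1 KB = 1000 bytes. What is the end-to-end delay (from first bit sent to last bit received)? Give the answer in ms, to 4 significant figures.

20.23 ms

L = 48800 bits.
Transmission delays (L/R per hop): 1.34807, 0.00406667, 0.0122, 0.325333 ms; sum = 1.68967 ms.
Propagation delays (d/s per hop): 0.0231183, 1.6789, 13.5, 3.33333 ms; sum = 18.5354 ms.
End-to-end = 20.23 ms.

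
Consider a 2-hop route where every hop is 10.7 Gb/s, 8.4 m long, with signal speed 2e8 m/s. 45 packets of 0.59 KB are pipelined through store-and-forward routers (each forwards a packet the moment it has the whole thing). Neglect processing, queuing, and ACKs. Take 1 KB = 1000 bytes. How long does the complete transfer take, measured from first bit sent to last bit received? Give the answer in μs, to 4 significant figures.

20.38 μs

Per-hop transmission t_tx = L/R = 4720/10700000000 = 0.441121 μs.
Per-hop propagation t_prop = 8.4/200000000 = 0.042 μs.
Pipeline fill: first packet needs 2·t_tx to clear all hops; remaining 44 packets each add one t_tx.
Total = (2+45-1)·t_tx + 2·t_prop = 46·0.441121 + 2·0.042 = 20.38 μs.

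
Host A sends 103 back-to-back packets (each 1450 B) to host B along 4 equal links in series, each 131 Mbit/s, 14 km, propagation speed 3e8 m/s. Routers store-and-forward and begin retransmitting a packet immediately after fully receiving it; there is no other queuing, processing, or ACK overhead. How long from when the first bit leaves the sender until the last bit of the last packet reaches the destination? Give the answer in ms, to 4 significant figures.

Per-hop transmission t_tx = L/R = 11600/131000000 = 0.0885496 ms.
Per-hop propagation t_prop = 14000/300000000 = 0.0466667 ms.
Pipeline fill: first packet needs 4·t_tx to clear all hops; remaining 102 packets each add one t_tx.
Total = (4+103-1)·t_tx + 4·t_prop = 106·0.0885496 + 4·0.0466667 = 9.573 ms.

9.573 ms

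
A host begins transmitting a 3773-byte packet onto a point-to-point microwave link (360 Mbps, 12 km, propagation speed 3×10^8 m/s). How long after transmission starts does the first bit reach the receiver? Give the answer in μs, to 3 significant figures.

First bit experiences only propagation delay: d/s = 12000/300000000 = 40.0 μs.

40.0 μs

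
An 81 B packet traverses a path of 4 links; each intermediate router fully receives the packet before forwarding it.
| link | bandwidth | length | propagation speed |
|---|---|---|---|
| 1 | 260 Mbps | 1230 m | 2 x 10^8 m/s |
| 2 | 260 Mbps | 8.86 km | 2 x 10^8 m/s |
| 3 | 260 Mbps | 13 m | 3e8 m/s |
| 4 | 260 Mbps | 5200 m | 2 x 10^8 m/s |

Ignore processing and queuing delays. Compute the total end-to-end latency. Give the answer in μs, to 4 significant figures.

86.46 μs

L = 81 × 8 = 648 bits.
Transmission delay per hop = L/R = 648/260000000 = 2.49231 μs; 4 hops → 9.96923 μs.
Propagation delays (d/s per hop): 6.15, 44.3, 0.0433333, 26 μs; sum = 76.4933 μs.
End-to-end = 86.46 μs.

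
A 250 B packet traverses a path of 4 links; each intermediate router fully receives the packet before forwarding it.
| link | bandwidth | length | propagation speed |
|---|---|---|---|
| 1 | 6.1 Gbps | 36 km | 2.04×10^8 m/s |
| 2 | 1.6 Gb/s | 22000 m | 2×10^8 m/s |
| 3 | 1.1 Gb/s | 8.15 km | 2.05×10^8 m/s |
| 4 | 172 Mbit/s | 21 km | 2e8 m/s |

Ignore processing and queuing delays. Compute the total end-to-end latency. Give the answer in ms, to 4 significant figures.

L = 250 × 8 = 2000 bits.
Transmission delays (L/R per hop): 0.000327869, 0.00125, 0.00181818, 0.0116279 ms; sum = 0.015024 ms.
Propagation delays (d/s per hop): 0.176471, 0.11, 0.0397561, 0.105 ms; sum = 0.431227 ms.
End-to-end = 0.4463 ms.

0.4463 ms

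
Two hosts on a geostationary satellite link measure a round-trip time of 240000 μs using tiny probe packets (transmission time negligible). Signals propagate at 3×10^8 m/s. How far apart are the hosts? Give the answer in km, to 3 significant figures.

One-way propagation = RTT/2 = 120000 μs.
d = s × t = 300000000 × 0.12 = 36000 km.

36000 km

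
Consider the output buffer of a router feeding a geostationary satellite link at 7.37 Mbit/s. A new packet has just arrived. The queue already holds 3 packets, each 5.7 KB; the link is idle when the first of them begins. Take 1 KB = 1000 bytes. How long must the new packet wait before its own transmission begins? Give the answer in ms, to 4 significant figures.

Each queued packet: L/R = 45600/7370000 = 6.18725 ms.
3 queued → 18.5617 ms.
Queuing delay = 18.56 ms.

18.56 ms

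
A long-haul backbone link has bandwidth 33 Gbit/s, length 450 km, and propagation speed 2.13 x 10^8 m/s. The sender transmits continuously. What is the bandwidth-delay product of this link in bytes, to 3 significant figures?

Propagation delay = 450000 / 213000000 = 0.00211268 s.
BDP = R × t_prop = 33000000000 × 0.00211268 = 69718300 bits.
In bytes: 69718300/8 = 8710000 bytes.

8710000 bytes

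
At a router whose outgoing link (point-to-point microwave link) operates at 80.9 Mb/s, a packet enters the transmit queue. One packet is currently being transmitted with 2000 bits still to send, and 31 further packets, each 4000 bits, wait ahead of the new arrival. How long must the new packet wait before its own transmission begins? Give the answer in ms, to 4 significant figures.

1.557 ms

Each queued packet: L/R = 4000/80900000 = 0.0494438 ms.
31 queued → 1.53276 ms.
Plus remaining 2000 bits of current packet: 0.0247219 ms.
Queuing delay = 1.557 ms.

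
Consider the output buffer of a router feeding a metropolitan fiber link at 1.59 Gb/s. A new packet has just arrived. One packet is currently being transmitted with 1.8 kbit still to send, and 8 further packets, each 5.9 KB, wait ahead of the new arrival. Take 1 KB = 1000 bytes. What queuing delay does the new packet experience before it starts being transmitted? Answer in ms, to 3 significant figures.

Each queued packet: L/R = 47200/1590000000 = 0.0296855 ms.
8 queued → 0.237484 ms.
Plus remaining 1800 bits of current packet: 0.00113208 ms.
Queuing delay = 0.239 ms.

0.239 ms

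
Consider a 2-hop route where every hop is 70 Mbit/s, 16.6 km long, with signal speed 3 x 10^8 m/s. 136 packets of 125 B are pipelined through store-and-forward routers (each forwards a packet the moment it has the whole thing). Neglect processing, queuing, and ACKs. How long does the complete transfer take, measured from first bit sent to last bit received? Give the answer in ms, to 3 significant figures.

Per-hop transmission t_tx = L/R = 1000/70000000 = 0.0142857 ms.
Per-hop propagation t_prop = 16600/300000000 = 0.0553333 ms.
Pipeline fill: first packet needs 2·t_tx to clear all hops; remaining 135 packets each add one t_tx.
Total = (2+136-1)·t_tx + 2·t_prop = 137·0.0142857 + 2·0.0553333 = 2.07 ms.

2.07 ms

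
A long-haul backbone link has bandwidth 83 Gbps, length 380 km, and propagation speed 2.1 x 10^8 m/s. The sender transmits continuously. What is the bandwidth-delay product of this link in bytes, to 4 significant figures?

Propagation delay = 380000 / 210000000 = 0.00180952 s.
BDP = R × t_prop = 83000000000 × 0.00180952 = 150190000 bits.
In bytes: 150190000/8 = 18770000 bytes.

18770000 bytes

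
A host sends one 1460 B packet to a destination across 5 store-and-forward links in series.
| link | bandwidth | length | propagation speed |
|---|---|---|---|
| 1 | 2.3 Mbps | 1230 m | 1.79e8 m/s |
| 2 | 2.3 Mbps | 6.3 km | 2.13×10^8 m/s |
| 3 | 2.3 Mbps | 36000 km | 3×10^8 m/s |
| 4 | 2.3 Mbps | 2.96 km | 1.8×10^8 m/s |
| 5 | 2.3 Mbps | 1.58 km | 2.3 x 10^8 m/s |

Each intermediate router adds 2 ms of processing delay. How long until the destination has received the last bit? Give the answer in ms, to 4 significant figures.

153.5 ms

L = 1460 × 8 = 11680 bits.
Transmission delay per hop = L/R = 11680/2300000 = 5.07826 ms; 5 hops → 25.3913 ms.
Propagation delays (d/s per hop): 0.00687151, 0.0295775, 120, 0.0164444, 0.00686957 ms; sum = 120.06 ms.
Processing at 4 router(s): 4 × 2 ms = 8 ms.
End-to-end = 153.5 ms.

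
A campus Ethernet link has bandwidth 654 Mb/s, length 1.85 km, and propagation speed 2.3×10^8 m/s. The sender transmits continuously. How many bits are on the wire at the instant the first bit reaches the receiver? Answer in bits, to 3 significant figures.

5260 bits

Propagation delay = 1850 / 2.3e+08 = 8.04348e-06 s.
BDP = R × t_prop = 654000000 × 8.04348e-06 = 5260.43 bits.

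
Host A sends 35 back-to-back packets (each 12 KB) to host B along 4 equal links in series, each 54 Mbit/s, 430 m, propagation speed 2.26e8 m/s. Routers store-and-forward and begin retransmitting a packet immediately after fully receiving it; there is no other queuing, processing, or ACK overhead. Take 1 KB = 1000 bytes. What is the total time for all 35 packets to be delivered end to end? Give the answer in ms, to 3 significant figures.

67.6 ms

Per-hop transmission t_tx = L/R = 96000/54000000 = 1.77778 ms.
Per-hop propagation t_prop = 430/2.26e+08 = 0.00190265 ms.
Pipeline fill: first packet needs 4·t_tx to clear all hops; remaining 34 packets each add one t_tx.
Total = (4+35-1)·t_tx + 4·t_prop = 38·1.77778 + 4·0.00190265 = 67.6 ms.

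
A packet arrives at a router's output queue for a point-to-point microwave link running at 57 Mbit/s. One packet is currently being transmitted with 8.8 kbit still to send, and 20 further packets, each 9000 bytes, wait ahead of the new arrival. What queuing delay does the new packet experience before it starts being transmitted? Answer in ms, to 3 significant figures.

Each queued packet: L/R = 72000/57000000 = 1.26316 ms.
20 queued → 25.2632 ms.
Plus remaining 8800 bits of current packet: 0.154386 ms.
Queuing delay = 25.4 ms.

25.4 ms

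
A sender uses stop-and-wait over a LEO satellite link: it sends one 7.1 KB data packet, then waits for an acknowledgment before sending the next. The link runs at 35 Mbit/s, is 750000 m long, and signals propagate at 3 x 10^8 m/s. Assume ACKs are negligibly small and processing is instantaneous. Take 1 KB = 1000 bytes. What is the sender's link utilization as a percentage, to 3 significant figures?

24.5 %

t_tx = L/R = 56800/35000000 = 0.00162286 s.
t_prop = 750000/300000000 = 0.0025 s; RTT = 0.005 s.
Cycle = t_tx + RTT = 0.00662286 s.
Utilization = t_tx / cycle = 0.00162286/0.00662286 = 24.5 %.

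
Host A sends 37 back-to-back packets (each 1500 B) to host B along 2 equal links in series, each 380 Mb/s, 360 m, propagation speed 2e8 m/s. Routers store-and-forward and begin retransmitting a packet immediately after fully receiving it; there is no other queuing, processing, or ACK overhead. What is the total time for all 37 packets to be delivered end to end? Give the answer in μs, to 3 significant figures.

1200 μs

Per-hop transmission t_tx = L/R = 12000/380000000 = 31.5789 μs.
Per-hop propagation t_prop = 360/200000000 = 1.8 μs.
Pipeline fill: first packet needs 2·t_tx to clear all hops; remaining 36 packets each add one t_tx.
Total = (2+37-1)·t_tx + 2·t_prop = 38·31.5789 + 2·1.8 = 1200 μs.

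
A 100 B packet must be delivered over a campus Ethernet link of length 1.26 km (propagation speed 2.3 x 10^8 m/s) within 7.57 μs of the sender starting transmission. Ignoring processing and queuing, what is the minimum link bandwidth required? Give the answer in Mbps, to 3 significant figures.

382 Mbps

L = 800 bits.
Propagation delay = 1260 / 2.3e+08 = 5.47826 μs.
Transmission budget = 7.57 − 5.47826 = 2.09174 μs.
R ≥ L / t_tx = 800 bits / 2.09174e-06 s = 382 Mbps.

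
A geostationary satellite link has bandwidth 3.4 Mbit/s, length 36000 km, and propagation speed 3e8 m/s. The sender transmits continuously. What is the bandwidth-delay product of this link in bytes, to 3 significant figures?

Propagation delay = 36000000 / 300000000 = 0.12 s.
BDP = R × t_prop = 3400000 × 0.12 = 408000 bits.
In bytes: 408000/8 = 51000 bytes.

51000 bytes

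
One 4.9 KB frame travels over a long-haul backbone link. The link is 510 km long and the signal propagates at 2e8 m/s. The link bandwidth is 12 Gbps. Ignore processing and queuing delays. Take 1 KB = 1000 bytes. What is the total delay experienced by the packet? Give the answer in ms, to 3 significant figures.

L = 39200 bits.
Transmission delay = L/R = 39200 / 12000000000 = 0.00326667 ms.
Propagation delay = d/s = 510000 m / 200000000 m/s = 2.55 ms.
Total = 2.55 ms.

2.55 ms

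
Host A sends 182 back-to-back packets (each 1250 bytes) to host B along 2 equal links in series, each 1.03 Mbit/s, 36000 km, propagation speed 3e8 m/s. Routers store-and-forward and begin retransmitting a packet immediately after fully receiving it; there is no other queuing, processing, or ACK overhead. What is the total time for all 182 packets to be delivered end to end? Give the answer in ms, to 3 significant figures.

2020 ms

Per-hop transmission t_tx = L/R = 10000/1030000 = 9.70874 ms.
Per-hop propagation t_prop = 36000000/300000000 = 120 ms.
Pipeline fill: first packet needs 2·t_tx to clear all hops; remaining 181 packets each add one t_tx.
Total = (2+182-1)·t_tx + 2·t_prop = 183·9.70874 + 2·120 = 2020 ms.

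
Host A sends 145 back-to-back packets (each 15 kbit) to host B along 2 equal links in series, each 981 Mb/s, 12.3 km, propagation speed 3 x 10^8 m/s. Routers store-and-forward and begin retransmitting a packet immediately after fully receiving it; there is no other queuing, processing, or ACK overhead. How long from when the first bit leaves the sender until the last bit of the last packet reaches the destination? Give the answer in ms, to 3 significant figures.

2.31 ms

Per-hop transmission t_tx = L/R = 15000/981000000 = 0.0152905 ms.
Per-hop propagation t_prop = 12300/300000000 = 0.041 ms.
Pipeline fill: first packet needs 2·t_tx to clear all hops; remaining 144 packets each add one t_tx.
Total = (2+145-1)·t_tx + 2·t_prop = 146·0.0152905 + 2·0.041 = 2.31 ms.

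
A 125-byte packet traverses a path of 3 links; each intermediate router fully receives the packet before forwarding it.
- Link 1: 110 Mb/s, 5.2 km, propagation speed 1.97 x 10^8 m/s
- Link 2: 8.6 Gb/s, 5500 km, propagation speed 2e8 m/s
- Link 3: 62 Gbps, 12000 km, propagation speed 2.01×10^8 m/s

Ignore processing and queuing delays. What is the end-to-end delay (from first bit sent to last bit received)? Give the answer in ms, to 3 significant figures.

87.2 ms

L = 125 × 8 = 1000 bits.
Transmission delays (L/R per hop): 0.00909091, 0.000116279, 1.6129e-05 ms; sum = 0.00922332 ms.
Propagation delays (d/s per hop): 0.0263959, 27.5, 59.7015 ms; sum = 87.2279 ms.
End-to-end = 87.2 ms.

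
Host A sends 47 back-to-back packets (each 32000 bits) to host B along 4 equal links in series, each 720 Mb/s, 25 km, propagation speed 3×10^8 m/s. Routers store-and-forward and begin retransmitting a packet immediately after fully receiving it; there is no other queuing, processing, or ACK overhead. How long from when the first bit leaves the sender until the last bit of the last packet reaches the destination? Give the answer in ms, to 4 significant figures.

2.556 ms

Per-hop transmission t_tx = L/R = 32000/720000000 = 0.0444444 ms.
Per-hop propagation t_prop = 25000/300000000 = 0.0833333 ms.
Pipeline fill: first packet needs 4·t_tx to clear all hops; remaining 46 packets each add one t_tx.
Total = (4+47-1)·t_tx + 4·t_prop = 50·0.0444444 + 4·0.0833333 = 2.556 ms.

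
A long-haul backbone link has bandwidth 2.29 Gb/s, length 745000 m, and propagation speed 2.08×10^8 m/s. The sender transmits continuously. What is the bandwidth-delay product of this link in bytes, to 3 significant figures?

1030000 bytes

Propagation delay = 745000 / 208000000 = 0.00358173 s.
BDP = R × t_prop = 2290000000 × 0.00358173 = 8202160 bits.
In bytes: 8202160/8 = 1030000 bytes.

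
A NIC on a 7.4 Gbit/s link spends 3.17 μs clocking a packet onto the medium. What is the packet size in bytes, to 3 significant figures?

L = R × t_tx = 7400000000 b/s × 3.17e-06 s = 23458 bits.
In bytes: 23458 / 8 = 2930 bytes.

2930 bytes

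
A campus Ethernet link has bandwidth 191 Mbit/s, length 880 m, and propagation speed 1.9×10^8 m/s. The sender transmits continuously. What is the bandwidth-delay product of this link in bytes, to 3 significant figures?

111 bytes

Propagation delay = 880 / 190000000 = 4.63158e-06 s.
BDP = R × t_prop = 191000000 × 4.63158e-06 = 884.632 bits.
In bytes: 884.632/8 = 111 bytes.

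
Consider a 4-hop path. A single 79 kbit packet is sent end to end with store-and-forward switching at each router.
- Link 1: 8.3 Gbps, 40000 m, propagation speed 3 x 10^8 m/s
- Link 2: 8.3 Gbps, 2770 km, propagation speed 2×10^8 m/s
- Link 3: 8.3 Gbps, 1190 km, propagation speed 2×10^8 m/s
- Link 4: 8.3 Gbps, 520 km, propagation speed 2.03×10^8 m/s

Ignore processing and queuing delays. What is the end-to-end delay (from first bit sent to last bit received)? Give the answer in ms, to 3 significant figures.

L = 79000 bits.
Transmission delay per hop = L/R = 79000/8.3e+09 = 0.00951807 ms; 4 hops → 0.0380723 ms.
Propagation delays (d/s per hop): 0.133333, 13.85, 5.95, 2.56158 ms; sum = 22.4949 ms.
End-to-end = 22.5 ms.

22.5 ms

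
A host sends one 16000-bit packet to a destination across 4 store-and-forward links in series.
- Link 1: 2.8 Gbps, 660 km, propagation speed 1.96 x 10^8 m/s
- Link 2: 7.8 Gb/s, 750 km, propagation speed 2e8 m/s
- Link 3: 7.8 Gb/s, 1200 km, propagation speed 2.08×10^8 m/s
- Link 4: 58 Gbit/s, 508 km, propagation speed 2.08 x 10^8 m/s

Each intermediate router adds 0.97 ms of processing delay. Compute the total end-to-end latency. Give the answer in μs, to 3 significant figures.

Transmission delays (L/R per hop): 5.71429, 2.05128, 2.05128, 0.275862 μs; sum = 10.0927 μs.
Propagation delays (d/s per hop): 3367.35, 3750, 5769.23, 2442.31 μs; sum = 15328.9 μs.
Processing at 3 router(s): 3 × 0.97 ms = 2910 μs.
End-to-end = 18200 μs.

18200 μs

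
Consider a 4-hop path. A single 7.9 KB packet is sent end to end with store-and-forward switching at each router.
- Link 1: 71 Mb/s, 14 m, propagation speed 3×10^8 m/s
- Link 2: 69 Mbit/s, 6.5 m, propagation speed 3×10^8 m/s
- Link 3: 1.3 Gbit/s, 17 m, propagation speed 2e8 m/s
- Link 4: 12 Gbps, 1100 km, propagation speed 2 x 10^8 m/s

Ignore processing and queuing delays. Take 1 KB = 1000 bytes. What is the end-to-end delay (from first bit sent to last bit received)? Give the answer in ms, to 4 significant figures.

L = 63200 bits.
Transmission delays (L/R per hop): 0.890141, 0.915942, 0.0486154, 0.00526667 ms; sum = 1.85996 ms.
Propagation delays (d/s per hop): 4.66667e-05, 2.16667e-05, 8.5e-05, 5.5 ms; sum = 5.50015 ms.
End-to-end = 7.360 ms.

7.360 ms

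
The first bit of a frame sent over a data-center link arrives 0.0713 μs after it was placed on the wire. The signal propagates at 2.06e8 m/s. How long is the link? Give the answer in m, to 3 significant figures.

d = s × t_prop = 206000000 × 7.13e-08 = 14.7 m.

14.7 m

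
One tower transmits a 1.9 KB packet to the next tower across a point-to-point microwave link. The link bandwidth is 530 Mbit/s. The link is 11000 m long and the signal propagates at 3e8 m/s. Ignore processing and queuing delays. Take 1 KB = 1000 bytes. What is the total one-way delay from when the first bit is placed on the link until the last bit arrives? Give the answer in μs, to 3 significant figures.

L = 15200 bits.
Transmission delay = L/R = 15200 / 530000000 = 28.6792 μs.
Propagation delay = d/s = 11000 m / 300000000 m/s = 36.6667 μs.
Total = 65.3 μs.

65.3 μs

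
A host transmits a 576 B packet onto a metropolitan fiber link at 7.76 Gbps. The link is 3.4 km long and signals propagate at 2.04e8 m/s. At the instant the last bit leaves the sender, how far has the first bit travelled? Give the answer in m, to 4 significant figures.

t_tx = L/R = 4608/7760000000 = 5.93814e-07 s.
Distance = s × t_tx = 204000000 × 5.93814e-07 = 121.1 m.

121.1 m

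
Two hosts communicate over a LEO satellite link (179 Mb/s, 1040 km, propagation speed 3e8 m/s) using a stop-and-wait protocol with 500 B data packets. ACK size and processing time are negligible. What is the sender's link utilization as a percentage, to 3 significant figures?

t_tx = L/R = 4000/179000000 = 2.23464e-05 s.
t_prop = 1040000/300000000 = 0.00346667 s; RTT = 0.00693333 s.
Cycle = t_tx + RTT = 0.00695568 s.
Utilization = t_tx / cycle = 2.23464e-05/0.00695568 = 0.321 %.

0.321 %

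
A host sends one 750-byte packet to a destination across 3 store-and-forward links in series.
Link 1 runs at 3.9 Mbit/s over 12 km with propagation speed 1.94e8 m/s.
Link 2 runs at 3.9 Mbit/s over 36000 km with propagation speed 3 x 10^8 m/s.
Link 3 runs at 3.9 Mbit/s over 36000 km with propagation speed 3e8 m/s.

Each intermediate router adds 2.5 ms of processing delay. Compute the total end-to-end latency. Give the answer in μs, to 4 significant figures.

L = 750 × 8 = 6000 bits.
Transmission delay per hop = L/R = 6000/3900000 = 1538.46 μs; 3 hops → 4615.38 μs.
Propagation delays (d/s per hop): 61.8557, 120000, 120000 μs; sum = 240062 μs.
Processing at 2 router(s): 2 × 2.5 ms = 5000 μs.
End-to-end = 249700 μs.

249700 μs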